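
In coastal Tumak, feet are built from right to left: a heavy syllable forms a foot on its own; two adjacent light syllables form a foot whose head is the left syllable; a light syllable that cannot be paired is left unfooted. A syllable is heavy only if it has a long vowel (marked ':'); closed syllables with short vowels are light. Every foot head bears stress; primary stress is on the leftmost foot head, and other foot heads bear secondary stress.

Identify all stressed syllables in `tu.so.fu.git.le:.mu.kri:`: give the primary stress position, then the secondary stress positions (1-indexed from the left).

Weights: 1 tu L, 2 so L, 3 fu L, 4 git L, 5 le: H, 6 mu L, 7 kri: H.
Parse right to left (heavy = foot alone; LL = one foot; stranded L unfooted): (ˈtu.so) (ˈfu.git) (ˈle:) mu (ˈkri:).
Foot heads: 1, 3, 5, 7.
Primary stress on the leftmost head = syllable 1.
Secondary stress on 3, 5, 7: ˈtu.so.ˌfu.git.ˌle:.mu.ˌkri:.

primary 1, secondary 3, 5, 7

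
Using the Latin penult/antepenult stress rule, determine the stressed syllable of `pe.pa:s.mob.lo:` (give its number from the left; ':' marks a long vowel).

Classical Latin: stress the penult if heavy (long vowel or closed), else the antepenult.
Weights: 2 pa:s H, 3 mob H, 4 lo: H.
The penult (syllable 3, mob) is heavy, so it takes stress.
Stress on syllable 3: pe.pa:s.ˈmob.lo:.

3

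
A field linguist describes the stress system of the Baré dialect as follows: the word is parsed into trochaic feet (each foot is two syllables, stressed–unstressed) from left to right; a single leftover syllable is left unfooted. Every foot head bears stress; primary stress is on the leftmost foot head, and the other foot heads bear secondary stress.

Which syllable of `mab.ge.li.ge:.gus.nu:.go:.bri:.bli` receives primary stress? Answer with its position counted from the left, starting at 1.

1

Parse left to right into trochaic (ˈσσ) feet: (ˈmab.ge) (ˈli.ge:) (ˈgus.nu:) (ˈgo:.bri:) bli. Syllable 9 is left unfooted.
Foot heads (stressed positions): 1, 3, 5, 7.
End Rule Leftmost: primary stress on the leftmost head = syllable 1.
Primary stress: syllable 1 → ˈmab.ge.li.ge:.gus.nu:.go:.bri:.bli.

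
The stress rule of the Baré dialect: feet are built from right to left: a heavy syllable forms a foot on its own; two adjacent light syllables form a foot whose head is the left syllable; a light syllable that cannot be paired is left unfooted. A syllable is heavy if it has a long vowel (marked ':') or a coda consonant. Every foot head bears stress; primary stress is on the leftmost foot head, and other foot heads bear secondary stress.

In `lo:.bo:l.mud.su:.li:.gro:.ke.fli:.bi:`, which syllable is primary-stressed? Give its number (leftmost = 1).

Weights: 1 lo: H, 2 bo:l H, 3 mud H, 4 su: H, 5 li: H, 6 gro: H, 7 ke L, 8 fli: H, 9 bi: H.
Parse right to left (heavy = foot alone; LL = one foot; stranded L unfooted): (ˈlo:) (ˈbo:l) (ˈmud) (ˈsu:) (ˈli:) (ˈgro:) ke (ˈfli:) (ˈbi:).
Foot heads: 1, 2, 3, 4, 5, 6, 8, 9.
Primary stress on the leftmost head = syllable 1.
Primary stress: syllable 1 → ˈlo:.bo:l.mud.su:.li:.gro:.ke.fli:.bi:.

1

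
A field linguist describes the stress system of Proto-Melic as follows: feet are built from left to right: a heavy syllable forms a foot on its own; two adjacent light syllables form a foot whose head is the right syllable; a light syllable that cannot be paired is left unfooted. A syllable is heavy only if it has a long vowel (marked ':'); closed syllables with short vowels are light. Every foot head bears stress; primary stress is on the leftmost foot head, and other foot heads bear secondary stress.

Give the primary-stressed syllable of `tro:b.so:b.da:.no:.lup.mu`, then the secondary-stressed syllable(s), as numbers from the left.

primary 1, secondary 2, 3, 4, 6

Weights: 1 tro:b H, 2 so:b H, 3 da: H, 4 no: H, 5 lup L, 6 mu L.
Parse left to right (heavy = foot alone; LL = one foot; stranded L unfooted): (ˈtro:b) (ˈso:b) (ˈda:) (ˈno:) (lup.ˈmu).
Foot heads: 1, 2, 3, 4, 6.
Primary stress on the leftmost head = syllable 1.
Secondary stress on 2, 3, 4, 6: ˈtro:b.ˌso:b.ˌda:.ˌno:.lup.ˌmu.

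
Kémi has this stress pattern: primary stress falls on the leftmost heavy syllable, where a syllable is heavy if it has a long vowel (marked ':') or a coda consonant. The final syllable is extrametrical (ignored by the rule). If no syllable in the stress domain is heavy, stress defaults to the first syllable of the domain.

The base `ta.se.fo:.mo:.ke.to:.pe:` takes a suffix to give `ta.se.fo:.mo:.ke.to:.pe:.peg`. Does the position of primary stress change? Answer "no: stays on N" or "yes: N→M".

no: stays on 3

Base `ta.se.fo:.mo:.ke.to:.pe:` (7 syllables):
  The final syllable (7, pe:) is extrametrical; the stress domain is syllables 1–6.
  Weights: 1 ta L, 2 se L, 3 fo: H, 4 mo: H, 5 ke L, 6 to: H.
  Heavy syllables in the domain: 3, 4, 6. The leftmost is syllable 3 (fo:).
  → primary stress on syllable 3.
Suffixed `ta.se.fo:.mo:.ke.to:.pe:.peg` (8 syllables):
  The final syllable (8, peg) is extrametrical; the stress domain is syllables 1–7.
  Weights: 1 ta L, 2 se L, 3 fo: H, 4 mo: H, 5 ke L, 6 to: H, 7 pe: H.
  Heavy syllables in the domain: 3, 4, 6, 7. The leftmost is syllable 3 (fo:).
  → primary stress on syllable 3.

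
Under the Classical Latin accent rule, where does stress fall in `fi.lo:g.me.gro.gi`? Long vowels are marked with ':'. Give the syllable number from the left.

3

Classical Latin: stress the penult if heavy (long vowel or closed), else the antepenult.
Weights: 3 me L, 4 gro L, 5 gi L.
The penult (syllable 4, gro) is light, so stress falls on the antepenult (syllable 3, me).
Stress on syllable 3: fi.lo:g.ˈme.gro.gi.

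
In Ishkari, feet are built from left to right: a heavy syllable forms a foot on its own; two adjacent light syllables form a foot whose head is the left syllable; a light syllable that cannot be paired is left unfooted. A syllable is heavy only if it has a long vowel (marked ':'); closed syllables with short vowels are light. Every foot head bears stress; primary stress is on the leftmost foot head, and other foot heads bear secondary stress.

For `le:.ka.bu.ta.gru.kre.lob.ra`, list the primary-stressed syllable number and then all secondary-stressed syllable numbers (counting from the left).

primary 1, secondary 2, 4, 6

Weights: 1 le: H, 2 ka L, 3 bu L, 4 ta L, 5 gru L, 6 kre L, 7 lob L, 8 ra L.
Parse left to right (heavy = foot alone; LL = one foot; stranded L unfooted): (ˈle:) (ˈka.bu) (ˈta.gru) (ˈkre.lob) ra.
Foot heads: 1, 2, 4, 6.
Primary stress on the leftmost head = syllable 1.
Secondary stress on 2, 4, 6: ˈle:.ˌka.bu.ˌta.gru.ˌkre.lob.ra.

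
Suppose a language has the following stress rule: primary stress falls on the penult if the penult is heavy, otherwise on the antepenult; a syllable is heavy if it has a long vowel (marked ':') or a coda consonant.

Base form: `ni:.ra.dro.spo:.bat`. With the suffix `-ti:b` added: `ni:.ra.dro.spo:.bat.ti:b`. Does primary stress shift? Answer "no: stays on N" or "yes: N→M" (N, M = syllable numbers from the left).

Base `ni:.ra.dro.spo:.bat` (5 syllables):
  Weights: 3 dro L, 4 spo: H, 5 bat H.
  The penult (syllable 4, spo:) is heavy, so it takes stress.
  → primary stress on syllable 4.
Suffixed `ni:.ra.dro.spo:.bat.ti:b` (6 syllables):
  Weights: 4 spo: H, 5 bat H, 6 ti:b H.
  The penult (syllable 5, bat) is heavy, so it takes stress.
  → primary stress on syllable 5.

yes: 4→5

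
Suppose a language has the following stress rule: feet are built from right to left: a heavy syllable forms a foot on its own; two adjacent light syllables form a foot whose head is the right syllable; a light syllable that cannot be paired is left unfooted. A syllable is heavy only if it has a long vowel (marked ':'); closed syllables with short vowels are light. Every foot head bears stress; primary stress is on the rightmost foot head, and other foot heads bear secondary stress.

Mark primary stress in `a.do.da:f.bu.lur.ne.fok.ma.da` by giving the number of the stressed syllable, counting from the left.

9

Weights: 1 a L, 2 do L, 3 da:f H, 4 bu L, 5 lur L, 6 ne L, 7 fok L, 8 ma L, 9 da L.
Parse right to left (heavy = foot alone; LL = one foot; stranded L unfooted): (a.ˈdo) (ˈda:f) (bu.ˈlur) (ne.ˈfok) (ma.ˈda).
Foot heads: 2, 3, 5, 7, 9.
Primary stress on the rightmost head = syllable 9.
Primary stress: syllable 9 → a.do.da:f.bu.lur.ne.fok.ma.ˈda.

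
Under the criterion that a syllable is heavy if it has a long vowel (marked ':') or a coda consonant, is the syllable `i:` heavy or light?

`i:`: long vowel, open (no coda). Long vowel → heavy.

heavy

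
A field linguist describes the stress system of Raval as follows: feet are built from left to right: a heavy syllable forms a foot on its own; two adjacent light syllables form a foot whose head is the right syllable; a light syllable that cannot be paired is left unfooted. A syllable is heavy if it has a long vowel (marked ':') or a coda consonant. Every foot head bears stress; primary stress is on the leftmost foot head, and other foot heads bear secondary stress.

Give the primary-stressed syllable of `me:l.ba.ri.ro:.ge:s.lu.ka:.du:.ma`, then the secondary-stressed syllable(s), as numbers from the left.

primary 1, secondary 3, 4, 5, 7, 8

Weights: 1 me:l H, 2 ba L, 3 ri L, 4 ro: H, 5 ge:s H, 6 lu L, 7 ka: H, 8 du: H, 9 ma L.
Parse left to right (heavy = foot alone; LL = one foot; stranded L unfooted): (ˈme:l) (ba.ˈri) (ˈro:) (ˈge:s) lu (ˈka:) (ˈdu:) ma.
Foot heads: 1, 3, 4, 5, 7, 8.
Primary stress on the leftmost head = syllable 1.
Secondary stress on 3, 4, 5, 7, 8: ˈme:l.ba.ˌri.ˌro:.ˌge:s.lu.ˌka:.ˌdu:.ma.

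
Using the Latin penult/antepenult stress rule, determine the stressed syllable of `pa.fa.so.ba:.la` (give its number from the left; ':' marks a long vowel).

Classical Latin: stress the penult if heavy (long vowel or closed), else the antepenult.
Weights: 3 so L, 4 ba: H, 5 la L.
The penult (syllable 4, ba:) is heavy, so it takes stress.
Stress on syllable 4: pa.fa.so.ˈba:.la.

4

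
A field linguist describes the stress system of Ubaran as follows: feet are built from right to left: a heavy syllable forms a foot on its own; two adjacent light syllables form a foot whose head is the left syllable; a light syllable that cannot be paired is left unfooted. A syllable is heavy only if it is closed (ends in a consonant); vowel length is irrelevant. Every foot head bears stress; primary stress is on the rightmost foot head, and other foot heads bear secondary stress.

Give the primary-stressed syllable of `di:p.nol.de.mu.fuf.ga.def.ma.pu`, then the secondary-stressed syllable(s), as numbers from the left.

Weights: 1 di:p H, 2 nol H, 3 de L, 4 mu L, 5 fuf H, 6 ga L, 7 def H, 8 ma L, 9 pu L.
Parse right to left (heavy = foot alone; LL = one foot; stranded L unfooted): (ˈdi:p) (ˈnol) (ˈde.mu) (ˈfuf) ga (ˈdef) (ˈma.pu).
Foot heads: 1, 2, 3, 5, 7, 8.
Primary stress on the rightmost head = syllable 8.
Secondary stress on 1, 2, 3, 5, 7: ˌdi:p.ˌnol.ˌde.mu.ˌfuf.ga.ˌdef.ˈma.pu.

primary 8, secondary 1, 2, 3, 5, 7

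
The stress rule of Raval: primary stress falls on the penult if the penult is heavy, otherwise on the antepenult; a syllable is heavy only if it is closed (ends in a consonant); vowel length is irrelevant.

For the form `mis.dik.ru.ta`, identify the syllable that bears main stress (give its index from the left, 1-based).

2

Weights: 2 dik H, 3 ru L, 4 ta L.
The penult (syllable 3, ru) is light, so stress falls on the antepenult (syllable 2, dik).
Primary stress: syllable 2 → mis.ˈdik.ru.ta.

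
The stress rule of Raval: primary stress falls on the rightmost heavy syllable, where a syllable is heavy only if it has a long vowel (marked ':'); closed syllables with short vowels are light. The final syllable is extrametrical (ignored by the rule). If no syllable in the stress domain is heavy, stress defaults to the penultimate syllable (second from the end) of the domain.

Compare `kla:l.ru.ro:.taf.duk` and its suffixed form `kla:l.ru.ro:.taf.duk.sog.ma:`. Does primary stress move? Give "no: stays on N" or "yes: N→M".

no: stays on 3

Base `kla:l.ru.ro:.taf.duk` (5 syllables):
  The final syllable (5, duk) is extrametrical; the stress domain is syllables 1–4.
  Weights: 1 kla:l H, 2 ru L, 3 ro: H, 4 taf L.
  Heavy syllables in the domain: 1, 3. The rightmost is syllable 3 (ro:).
  → primary stress on syllable 3.
Suffixed `kla:l.ru.ro:.taf.duk.sog.ma:` (7 syllables):
  The final syllable (7, ma:) is extrametrical; the stress domain is syllables 1–6.
  Weights: 1 kla:l H, 2 ru L, 3 ro: H, 4 taf L, 5 duk L, 6 sog L.
  Heavy syllables in the domain: 1, 3. The rightmost is syllable 3 (ro:).
  → primary stress on syllable 3.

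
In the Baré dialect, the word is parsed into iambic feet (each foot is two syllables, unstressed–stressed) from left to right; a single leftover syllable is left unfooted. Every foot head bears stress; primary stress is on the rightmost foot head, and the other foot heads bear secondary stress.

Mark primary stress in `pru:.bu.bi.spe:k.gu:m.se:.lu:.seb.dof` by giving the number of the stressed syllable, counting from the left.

8

Parse left to right into iambic (σˈσ) feet: (pru:.ˈbu) (bi.ˈspe:k) (gu:m.ˈse:) (lu:.ˈseb) dof. Syllable 9 is left unfooted.
Foot heads (stressed positions): 2, 4, 6, 8.
End Rule Rightmost: primary stress on the rightmost head = syllable 8.
Primary stress: syllable 8 → pru:.bu.bi.spe:k.gu:m.se:.lu:.ˈseb.dof.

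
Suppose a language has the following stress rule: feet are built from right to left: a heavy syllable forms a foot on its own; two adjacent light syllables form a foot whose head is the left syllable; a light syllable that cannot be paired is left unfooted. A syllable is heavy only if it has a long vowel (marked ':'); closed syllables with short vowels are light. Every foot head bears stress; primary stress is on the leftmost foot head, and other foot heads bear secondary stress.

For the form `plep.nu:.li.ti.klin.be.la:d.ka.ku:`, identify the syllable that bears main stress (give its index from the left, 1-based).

2

Weights: 1 plep L, 2 nu: H, 3 li L, 4 ti L, 5 klin L, 6 be L, 7 la:d H, 8 ka L, 9 ku: H.
Parse right to left (heavy = foot alone; LL = one foot; stranded L unfooted): plep (ˈnu:) (ˈli.ti) (ˈklin.be) (ˈla:d) ka (ˈku:).
Foot heads: 2, 3, 5, 7, 9.
Primary stress on the leftmost head = syllable 2.
Primary stress: syllable 2 → plep.ˈnu:.li.ti.klin.be.la:d.ka.ku:.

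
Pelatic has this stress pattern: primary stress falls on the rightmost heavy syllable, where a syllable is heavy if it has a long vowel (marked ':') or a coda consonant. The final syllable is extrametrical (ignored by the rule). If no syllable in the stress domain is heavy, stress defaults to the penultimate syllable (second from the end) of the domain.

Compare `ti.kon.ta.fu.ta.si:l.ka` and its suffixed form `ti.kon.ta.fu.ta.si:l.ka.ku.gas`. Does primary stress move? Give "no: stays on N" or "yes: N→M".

Base `ti.kon.ta.fu.ta.si:l.ka` (7 syllables):
  The final syllable (7, ka) is extrametrical; the stress domain is syllables 1–6.
  Weights: 1 ti L, 2 kon H, 3 ta L, 4 fu L, 5 ta L, 6 si:l H.
  Heavy syllables in the domain: 2, 6. The rightmost is syllable 6 (si:l).
  → primary stress on syllable 6.
Suffixed `ti.kon.ta.fu.ta.si:l.ka.ku.gas` (9 syllables):
  The final syllable (9, gas) is extrametrical; the stress domain is syllables 1–8.
  Weights: 1 ti L, 2 kon H, 3 ta L, 4 fu L, 5 ta L, 6 si:l H, 7 ka L, 8 ku L.
  Heavy syllables in the domain: 2, 6. The rightmost is syllable 6 (si:l).
  → primary stress on syllable 6.

no: stays on 6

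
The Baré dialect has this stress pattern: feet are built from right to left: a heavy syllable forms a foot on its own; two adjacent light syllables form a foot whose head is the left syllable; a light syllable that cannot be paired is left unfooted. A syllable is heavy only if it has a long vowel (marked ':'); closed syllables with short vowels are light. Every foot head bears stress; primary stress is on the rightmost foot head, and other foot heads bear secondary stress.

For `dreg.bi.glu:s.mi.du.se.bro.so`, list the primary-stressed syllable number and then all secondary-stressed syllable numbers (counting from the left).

Weights: 1 dreg L, 2 bi L, 3 glu:s H, 4 mi L, 5 du L, 6 se L, 7 bro L, 8 so L.
Parse right to left (heavy = foot alone; LL = one foot; stranded L unfooted): (ˈdreg.bi) (ˈglu:s) mi (ˈdu.se) (ˈbro.so).
Foot heads: 1, 3, 5, 7.
Primary stress on the rightmost head = syllable 7.
Secondary stress on 1, 3, 5: ˌdreg.bi.ˌglu:s.mi.ˌdu.se.ˈbro.so.

primary 7, secondary 1, 3, 5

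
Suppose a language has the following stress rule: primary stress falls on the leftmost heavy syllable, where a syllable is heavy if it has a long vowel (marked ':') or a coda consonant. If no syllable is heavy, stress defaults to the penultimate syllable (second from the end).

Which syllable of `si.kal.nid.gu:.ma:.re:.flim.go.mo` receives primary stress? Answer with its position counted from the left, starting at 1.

Weights: 1 si L, 2 kal H, 3 nid H, 4 gu: H, 5 ma: H, 6 re: H, 7 flim H, 8 go L, 9 mo L.
Heavy syllables in the domain: 2, 3, 4, 5, 6, 7. The leftmost is syllable 2 (kal).
Primary stress: syllable 2 → si.ˈkal.nid.gu:.ma:.re:.flim.go.mo.

2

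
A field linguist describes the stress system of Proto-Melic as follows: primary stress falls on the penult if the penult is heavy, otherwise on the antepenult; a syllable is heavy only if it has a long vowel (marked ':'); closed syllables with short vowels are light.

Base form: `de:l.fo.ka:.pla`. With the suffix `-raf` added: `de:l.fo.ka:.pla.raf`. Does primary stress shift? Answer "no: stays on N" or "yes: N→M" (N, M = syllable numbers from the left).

Base `de:l.fo.ka:.pla` (4 syllables):
  Weights: 2 fo L, 3 ka: H, 4 pla L.
  The penult (syllable 3, ka:) is heavy, so it takes stress.
  → primary stress on syllable 3.
Suffixed `de:l.fo.ka:.pla.raf` (5 syllables):
  Weights: 3 ka: H, 4 pla L, 5 raf L.
  The penult (syllable 4, pla) is light, so stress falls on the antepenult (syllable 3, ka:).
  → primary stress on syllable 3.

no: stays on 3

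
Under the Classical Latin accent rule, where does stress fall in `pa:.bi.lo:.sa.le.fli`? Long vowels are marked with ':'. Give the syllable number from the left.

Classical Latin: stress the penult if heavy (long vowel or closed), else the antepenult.
Weights: 4 sa L, 5 le L, 6 fli L.
The penult (syllable 5, le) is light, so stress falls on the antepenult (syllable 4, sa).
Stress on syllable 4: pa:.bi.lo:.ˈsa.le.fli.

4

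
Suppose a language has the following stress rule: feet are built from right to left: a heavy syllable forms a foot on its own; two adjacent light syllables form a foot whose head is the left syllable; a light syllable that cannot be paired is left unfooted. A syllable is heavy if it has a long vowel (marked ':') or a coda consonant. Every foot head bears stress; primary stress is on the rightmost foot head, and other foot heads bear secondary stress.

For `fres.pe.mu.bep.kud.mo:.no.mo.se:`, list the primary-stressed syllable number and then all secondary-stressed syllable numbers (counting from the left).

Weights: 1 fres H, 2 pe L, 3 mu L, 4 bep H, 5 kud H, 6 mo: H, 7 no L, 8 mo L, 9 se: H.
Parse right to left (heavy = foot alone; LL = one foot; stranded L unfooted): (ˈfres) (ˈpe.mu) (ˈbep) (ˈkud) (ˈmo:) (ˈno.mo) (ˈse:).
Foot heads: 1, 2, 4, 5, 6, 7, 9.
Primary stress on the rightmost head = syllable 9.
Secondary stress on 1, 2, 4, 5, 6, 7: ˌfres.ˌpe.mu.ˌbep.ˌkud.ˌmo:.ˌno.mo.ˈse:.

primary 9, secondary 1, 2, 4, 5, 6, 7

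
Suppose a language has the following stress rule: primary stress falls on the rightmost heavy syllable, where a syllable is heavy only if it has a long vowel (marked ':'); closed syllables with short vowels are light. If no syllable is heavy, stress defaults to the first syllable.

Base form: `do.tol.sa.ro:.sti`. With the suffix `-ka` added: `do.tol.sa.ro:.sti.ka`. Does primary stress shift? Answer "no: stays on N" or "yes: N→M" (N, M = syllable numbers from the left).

no: stays on 4

Base `do.tol.sa.ro:.sti` (5 syllables):
  Weights: 1 do L, 2 tol L, 3 sa L, 4 ro: H, 5 sti L.
  Heavy syllables in the domain: 4. The rightmost is syllable 4 (ro:).
  → primary stress on syllable 4.
Suffixed `do.tol.sa.ro:.sti.ka` (6 syllables):
  Weights: 1 do L, 2 tol L, 3 sa L, 4 ro: H, 5 sti L, 6 ka L.
  Heavy syllables in the domain: 4. The rightmost is syllable 4 (ro:).
  → primary stress on syllable 4.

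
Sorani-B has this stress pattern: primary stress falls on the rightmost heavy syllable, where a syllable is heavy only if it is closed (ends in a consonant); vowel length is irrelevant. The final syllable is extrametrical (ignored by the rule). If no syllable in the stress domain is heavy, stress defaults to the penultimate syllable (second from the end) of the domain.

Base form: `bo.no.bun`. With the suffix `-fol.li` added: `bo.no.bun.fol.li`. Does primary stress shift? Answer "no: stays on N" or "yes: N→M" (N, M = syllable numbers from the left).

yes: 1→4

Base `bo.no.bun` (3 syllables):
  The final syllable (3, bun) is extrametrical; the stress domain is syllables 1–2.
  Weights: 1 bo L, 2 no L.
  No heavy syllable in the domain; default to the penultimate syllable (second from the end) of the domain = syllable 1.
  → primary stress on syllable 1.
Suffixed `bo.no.bun.fol.li` (5 syllables):
  The final syllable (5, li) is extrametrical; the stress domain is syllables 1–4.
  Weights: 1 bo L, 2 no L, 3 bun H, 4 fol H.
  Heavy syllables in the domain: 3, 4. The rightmost is syllable 4 (fol).
  → primary stress on syllable 4.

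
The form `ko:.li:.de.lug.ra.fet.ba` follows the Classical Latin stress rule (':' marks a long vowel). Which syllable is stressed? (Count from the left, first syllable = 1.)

Classical Latin: stress the penult if heavy (long vowel or closed), else the antepenult.
Weights: 5 ra L, 6 fet H, 7 ba L.
The penult (syllable 6, fet) is heavy, so it takes stress.
Stress on syllable 6: ko:.li:.de.lug.ra.ˈfet.ba.

6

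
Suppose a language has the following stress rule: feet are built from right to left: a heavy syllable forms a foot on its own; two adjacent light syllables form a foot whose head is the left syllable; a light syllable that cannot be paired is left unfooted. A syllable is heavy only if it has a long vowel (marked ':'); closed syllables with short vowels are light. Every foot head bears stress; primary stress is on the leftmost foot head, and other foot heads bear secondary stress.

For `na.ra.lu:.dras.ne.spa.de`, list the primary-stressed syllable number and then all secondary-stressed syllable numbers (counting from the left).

primary 1, secondary 3, 4, 6

Weights: 1 na L, 2 ra L, 3 lu: H, 4 dras L, 5 ne L, 6 spa L, 7 de L.
Parse right to left (heavy = foot alone; LL = one foot; stranded L unfooted): (ˈna.ra) (ˈlu:) (ˈdras.ne) (ˈspa.de).
Foot heads: 1, 3, 4, 6.
Primary stress on the leftmost head = syllable 1.
Secondary stress on 3, 4, 6: ˈna.ra.ˌlu:.ˌdras.ne.ˌspa.de.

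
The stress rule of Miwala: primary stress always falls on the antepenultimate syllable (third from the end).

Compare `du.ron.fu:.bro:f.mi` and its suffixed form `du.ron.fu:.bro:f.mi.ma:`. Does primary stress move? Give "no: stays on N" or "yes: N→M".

yes: 3→4

Base `du.ron.fu:.bro:f.mi` (5 syllables):
  The word has 5 syllables; the antepenultimate syllable (third from the end) is syllable 3 (fu:).
  → primary stress on syllable 3.
Suffixed `du.ron.fu:.bro:f.mi.ma:` (6 syllables):
  The word has 6 syllables; the antepenultimate syllable (third from the end) is syllable 4 (bro:f).
  → primary stress on syllable 4.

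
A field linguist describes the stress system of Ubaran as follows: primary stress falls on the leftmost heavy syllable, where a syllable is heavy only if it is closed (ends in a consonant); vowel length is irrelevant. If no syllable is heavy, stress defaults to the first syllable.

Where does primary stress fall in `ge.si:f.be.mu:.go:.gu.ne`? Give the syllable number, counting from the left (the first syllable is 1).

2

Weights: 1 ge L, 2 si:f H, 3 be L, 4 mu: L, 5 go: L, 6 gu L, 7 ne L.
Heavy syllables in the domain: 2. The leftmost is syllable 2 (si:f).
Primary stress: syllable 2 → ge.ˈsi:f.be.mu:.go:.gu.ne.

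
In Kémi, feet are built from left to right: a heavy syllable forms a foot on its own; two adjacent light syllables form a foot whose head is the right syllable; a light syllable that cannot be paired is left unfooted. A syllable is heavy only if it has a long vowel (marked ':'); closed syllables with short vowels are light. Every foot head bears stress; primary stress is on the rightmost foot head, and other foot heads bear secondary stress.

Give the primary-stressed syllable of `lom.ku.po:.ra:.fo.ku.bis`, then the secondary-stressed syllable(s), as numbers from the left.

primary 6, secondary 2, 3, 4

Weights: 1 lom L, 2 ku L, 3 po: H, 4 ra: H, 5 fo L, 6 ku L, 7 bis L.
Parse left to right (heavy = foot alone; LL = one foot; stranded L unfooted): (lom.ˈku) (ˈpo:) (ˈra:) (fo.ˈku) bis.
Foot heads: 2, 3, 4, 6.
Primary stress on the rightmost head = syllable 6.
Secondary stress on 2, 3, 4: lom.ˌku.ˌpo:.ˌra:.fo.ˈku.bis.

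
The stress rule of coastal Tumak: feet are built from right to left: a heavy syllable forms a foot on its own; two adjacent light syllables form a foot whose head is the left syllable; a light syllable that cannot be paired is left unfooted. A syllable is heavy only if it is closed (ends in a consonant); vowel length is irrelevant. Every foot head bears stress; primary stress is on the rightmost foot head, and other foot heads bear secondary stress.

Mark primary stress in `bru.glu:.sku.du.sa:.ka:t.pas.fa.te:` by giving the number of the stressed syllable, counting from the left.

8

Weights: 1 bru L, 2 glu: L, 3 sku L, 4 du L, 5 sa: L, 6 ka:t H, 7 pas H, 8 fa L, 9 te: L.
Parse right to left (heavy = foot alone; LL = one foot; stranded L unfooted): bru (ˈglu:.sku) (ˈdu.sa:) (ˈka:t) (ˈpas) (ˈfa.te:).
Foot heads: 2, 4, 6, 7, 8.
Primary stress on the rightmost head = syllable 8.
Primary stress: syllable 8 → bru.glu:.sku.du.sa:.ka:t.pas.ˈfa.te:.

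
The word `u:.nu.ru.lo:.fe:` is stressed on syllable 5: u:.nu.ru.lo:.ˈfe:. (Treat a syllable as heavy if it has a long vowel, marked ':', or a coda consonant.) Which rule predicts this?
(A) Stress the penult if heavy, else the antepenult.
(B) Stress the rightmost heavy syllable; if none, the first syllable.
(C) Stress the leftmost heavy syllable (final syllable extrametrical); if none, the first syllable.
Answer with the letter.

Rule A → syllable 4 (observed: 5).
Rule B → syllable 5 ✓.
Rule C → syllable 1 (observed: 5).

B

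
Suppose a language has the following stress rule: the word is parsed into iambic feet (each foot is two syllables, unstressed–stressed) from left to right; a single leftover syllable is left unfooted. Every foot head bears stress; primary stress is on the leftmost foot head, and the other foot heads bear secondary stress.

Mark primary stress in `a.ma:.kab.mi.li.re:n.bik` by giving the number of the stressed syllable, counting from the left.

2

Parse left to right into iambic (σˈσ) feet: (a.ˈma:) (kab.ˈmi) (li.ˈre:n) bik. Syllable 7 is left unfooted.
Foot heads (stressed positions): 2, 4, 6.
End Rule Leftmost: primary stress on the leftmost head = syllable 2.
Primary stress: syllable 2 → a.ˈma:.kab.mi.li.re:n.bik.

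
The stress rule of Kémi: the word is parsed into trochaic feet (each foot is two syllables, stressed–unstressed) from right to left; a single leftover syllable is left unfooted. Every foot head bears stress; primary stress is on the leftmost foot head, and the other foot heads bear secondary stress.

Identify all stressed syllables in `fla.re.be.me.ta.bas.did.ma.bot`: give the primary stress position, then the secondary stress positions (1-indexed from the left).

Parse right to left into trochaic (ˈσσ) feet: fla (ˈre.be) (ˈme.ta) (ˈbas.did) (ˈma.bot). Syllable 1 is left unfooted.
Foot heads (stressed positions): 2, 4, 6, 8.
End Rule Leftmost: primary stress on the leftmost head = syllable 2.
Secondary stress on 4, 6, 8: fla.ˈre.be.ˌme.ta.ˌbas.did.ˌma.bot.

primary 2, secondary 4, 6, 8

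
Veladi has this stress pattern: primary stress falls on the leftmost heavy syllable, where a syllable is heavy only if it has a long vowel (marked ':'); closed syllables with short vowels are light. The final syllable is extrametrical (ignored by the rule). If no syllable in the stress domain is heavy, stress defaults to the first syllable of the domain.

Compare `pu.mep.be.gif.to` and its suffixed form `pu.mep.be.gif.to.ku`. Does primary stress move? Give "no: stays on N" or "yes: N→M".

no: stays on 1

Base `pu.mep.be.gif.to` (5 syllables):
  The final syllable (5, to) is extrametrical; the stress domain is syllables 1–4.
  Weights: 1 pu L, 2 mep L, 3 be L, 4 gif L.
  No heavy syllable in the domain; default to the first syllable of the domain = syllable 1.
  → primary stress on syllable 1.
Suffixed `pu.mep.be.gif.to.ku` (6 syllables):
  The final syllable (6, ku) is extrametrical; the stress domain is syllables 1–5.
  Weights: 1 pu L, 2 mep L, 3 be L, 4 gif L, 5 to L.
  No heavy syllable in the domain; default to the first syllable of the domain = syllable 1.
  → primary stress on syllable 1.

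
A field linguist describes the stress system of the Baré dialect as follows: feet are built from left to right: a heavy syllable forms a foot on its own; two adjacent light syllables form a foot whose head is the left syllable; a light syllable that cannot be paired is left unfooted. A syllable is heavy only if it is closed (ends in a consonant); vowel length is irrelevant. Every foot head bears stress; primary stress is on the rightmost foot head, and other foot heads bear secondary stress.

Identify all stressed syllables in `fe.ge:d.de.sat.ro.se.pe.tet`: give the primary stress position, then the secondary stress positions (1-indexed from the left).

Weights: 1 fe L, 2 ge:d H, 3 de L, 4 sat H, 5 ro L, 6 se L, 7 pe L, 8 tet H.
Parse left to right (heavy = foot alone; LL = one foot; stranded L unfooted): fe (ˈge:d) de (ˈsat) (ˈro.se) pe (ˈtet).
Foot heads: 2, 4, 5, 8.
Primary stress on the rightmost head = syllable 8.
Secondary stress on 2, 4, 5: fe.ˌge:d.de.ˌsat.ˌro.se.pe.ˈtet.

primary 8, secondary 2, 4, 5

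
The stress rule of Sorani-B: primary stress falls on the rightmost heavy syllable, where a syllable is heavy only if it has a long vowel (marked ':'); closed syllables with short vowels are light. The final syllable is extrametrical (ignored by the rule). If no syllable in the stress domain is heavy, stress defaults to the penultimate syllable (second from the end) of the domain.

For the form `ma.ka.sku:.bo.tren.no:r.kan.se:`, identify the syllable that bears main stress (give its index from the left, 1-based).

The final syllable (8, se:) is extrametrical; the stress domain is syllables 1–7.
Weights: 1 ma L, 2 ka L, 3 sku: H, 4 bo L, 5 tren L, 6 no:r H, 7 kan L.
Heavy syllables in the domain: 3, 6. The rightmost is syllable 6 (no:r).
Primary stress: syllable 6 → ma.ka.sku:.bo.tren.ˈno:r.kan.se:.

6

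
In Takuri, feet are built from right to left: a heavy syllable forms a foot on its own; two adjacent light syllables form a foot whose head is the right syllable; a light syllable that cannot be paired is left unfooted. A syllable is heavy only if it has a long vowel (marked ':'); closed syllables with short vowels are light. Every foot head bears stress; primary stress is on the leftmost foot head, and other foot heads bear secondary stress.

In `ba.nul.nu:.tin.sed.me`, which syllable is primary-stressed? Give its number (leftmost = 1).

Weights: 1 ba L, 2 nul L, 3 nu: H, 4 tin L, 5 sed L, 6 me L.
Parse right to left (heavy = foot alone; LL = one foot; stranded L unfooted): (ba.ˈnul) (ˈnu:) tin (sed.ˈme).
Foot heads: 2, 3, 6.
Primary stress on the leftmost head = syllable 2.
Primary stress: syllable 2 → ba.ˈnul.nu:.tin.sed.me.

2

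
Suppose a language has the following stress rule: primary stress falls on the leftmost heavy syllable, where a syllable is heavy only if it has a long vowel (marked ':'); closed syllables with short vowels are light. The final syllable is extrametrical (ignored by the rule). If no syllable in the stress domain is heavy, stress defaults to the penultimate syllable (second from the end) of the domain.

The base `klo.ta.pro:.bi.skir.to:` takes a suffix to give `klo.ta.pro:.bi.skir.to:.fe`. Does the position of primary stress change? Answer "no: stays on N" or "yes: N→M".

no: stays on 3

Base `klo.ta.pro:.bi.skir.to:` (6 syllables):
  The final syllable (6, to:) is extrametrical; the stress domain is syllables 1–5.
  Weights: 1 klo L, 2 ta L, 3 pro: H, 4 bi L, 5 skir L.
  Heavy syllables in the domain: 3. The leftmost is syllable 3 (pro:).
  → primary stress on syllable 3.
Suffixed `klo.ta.pro:.bi.skir.to:.fe` (7 syllables):
  The final syllable (7, fe) is extrametrical; the stress domain is syllables 1–6.
  Weights: 1 klo L, 2 ta L, 3 pro: H, 4 bi L, 5 skir L, 6 to: H.
  Heavy syllables in the domain: 3, 6. The leftmost is syllable 3 (pro:).
  → primary stress on syllable 3.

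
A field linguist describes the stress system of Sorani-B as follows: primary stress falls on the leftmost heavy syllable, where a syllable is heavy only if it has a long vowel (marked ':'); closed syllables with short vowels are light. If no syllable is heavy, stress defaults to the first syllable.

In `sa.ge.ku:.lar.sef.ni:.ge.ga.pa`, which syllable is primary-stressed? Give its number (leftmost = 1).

3

Weights: 1 sa L, 2 ge L, 3 ku: H, 4 lar L, 5 sef L, 6 ni: H, 7 ge L, 8 ga L, 9 pa L.
Heavy syllables in the domain: 3, 6. The leftmost is syllable 3 (ku:).
Primary stress: syllable 3 → sa.ge.ˈku:.lar.sef.ni:.ge.ga.pa.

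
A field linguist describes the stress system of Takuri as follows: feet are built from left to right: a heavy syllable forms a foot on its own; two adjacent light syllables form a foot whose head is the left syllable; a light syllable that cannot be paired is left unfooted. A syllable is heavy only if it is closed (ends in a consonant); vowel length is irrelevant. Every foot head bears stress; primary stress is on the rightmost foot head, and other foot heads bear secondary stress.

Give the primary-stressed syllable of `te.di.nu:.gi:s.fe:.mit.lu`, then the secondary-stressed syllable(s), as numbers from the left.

primary 6, secondary 1, 4

Weights: 1 te L, 2 di L, 3 nu: L, 4 gi:s H, 5 fe: L, 6 mit H, 7 lu L.
Parse left to right (heavy = foot alone; LL = one foot; stranded L unfooted): (ˈte.di) nu: (ˈgi:s) fe: (ˈmit) lu.
Foot heads: 1, 4, 6.
Primary stress on the rightmost head = syllable 6.
Secondary stress on 1, 4: ˌte.di.nu:.ˌgi:s.fe:.ˈmit.lu.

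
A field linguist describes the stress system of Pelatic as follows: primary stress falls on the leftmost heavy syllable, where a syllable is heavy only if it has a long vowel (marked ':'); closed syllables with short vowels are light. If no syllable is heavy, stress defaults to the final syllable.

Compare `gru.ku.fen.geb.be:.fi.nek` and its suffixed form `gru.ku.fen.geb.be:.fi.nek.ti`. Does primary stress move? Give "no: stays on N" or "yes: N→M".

no: stays on 5

Base `gru.ku.fen.geb.be:.fi.nek` (7 syllables):
  Weights: 1 gru L, 2 ku L, 3 fen L, 4 geb L, 5 be: H, 6 fi L, 7 nek L.
  Heavy syllables in the domain: 5. The leftmost is syllable 5 (be:).
  → primary stress on syllable 5.
Suffixed `gru.ku.fen.geb.be:.fi.nek.ti` (8 syllables):
  Weights: 1 gru L, 2 ku L, 3 fen L, 4 geb L, 5 be: H, 6 fi L, 7 nek L, 8 ti L.
  Heavy syllables in the domain: 5. The leftmost is syllable 5 (be:).
  → primary stress on syllable 5.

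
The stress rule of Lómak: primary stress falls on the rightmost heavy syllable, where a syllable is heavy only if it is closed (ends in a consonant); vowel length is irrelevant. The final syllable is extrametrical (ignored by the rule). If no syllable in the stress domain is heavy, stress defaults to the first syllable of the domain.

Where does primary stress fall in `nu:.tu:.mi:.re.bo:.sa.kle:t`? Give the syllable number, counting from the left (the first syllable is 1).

1

The final syllable (7, kle:t) is extrametrical; the stress domain is syllables 1–6.
Weights: 1 nu: L, 2 tu: L, 3 mi: L, 4 re L, 5 bo: L, 6 sa L.
No heavy syllable in the domain; default to the first syllable of the domain = syllable 1.
Primary stress: syllable 1 → ˈnu:.tu:.mi:.re.bo:.sa.kle:t.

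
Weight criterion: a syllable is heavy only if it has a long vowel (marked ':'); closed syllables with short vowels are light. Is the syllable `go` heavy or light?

light

`go`: short vowel, open (no coda). Short vowel → light.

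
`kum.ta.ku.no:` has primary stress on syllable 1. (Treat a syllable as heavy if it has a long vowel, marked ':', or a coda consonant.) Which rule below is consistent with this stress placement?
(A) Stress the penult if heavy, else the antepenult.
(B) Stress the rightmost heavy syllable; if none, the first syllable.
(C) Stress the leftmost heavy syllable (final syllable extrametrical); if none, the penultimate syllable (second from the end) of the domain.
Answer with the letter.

C

Rule A → syllable 2 (observed: 1).
Rule B → syllable 4 (observed: 1).
Rule C → syllable 1 ✓.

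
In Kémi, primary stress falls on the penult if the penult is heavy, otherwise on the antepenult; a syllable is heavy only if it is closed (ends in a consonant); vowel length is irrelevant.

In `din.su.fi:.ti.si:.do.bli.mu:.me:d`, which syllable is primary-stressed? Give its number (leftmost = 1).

Weights: 7 bli L, 8 mu: L, 9 me:d H.
The penult (syllable 8, mu:) is light, so stress falls on the antepenult (syllable 7, bli).
Primary stress: syllable 7 → din.su.fi:.ti.si:.do.ˈbli.mu:.me:d.

7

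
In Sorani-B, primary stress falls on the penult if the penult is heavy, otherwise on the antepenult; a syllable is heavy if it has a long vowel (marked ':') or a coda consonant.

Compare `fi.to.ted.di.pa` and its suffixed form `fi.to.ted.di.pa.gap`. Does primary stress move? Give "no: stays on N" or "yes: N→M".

Base `fi.to.ted.di.pa` (5 syllables):
  Weights: 3 ted H, 4 di L, 5 pa L.
  The penult (syllable 4, di) is light, so stress falls on the antepenult (syllable 3, ted).
  → primary stress on syllable 3.
Suffixed `fi.to.ted.di.pa.gap` (6 syllables):
  Weights: 4 di L, 5 pa L, 6 gap H.
  The penult (syllable 5, pa) is light, so stress falls on the antepenult (syllable 4, di).
  → primary stress on syllable 4.

yes: 3→4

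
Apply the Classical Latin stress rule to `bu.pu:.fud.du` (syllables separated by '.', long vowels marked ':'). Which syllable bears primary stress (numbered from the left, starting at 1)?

Classical Latin: stress the penult if heavy (long vowel or closed), else the antepenult.
Weights: 2 pu: H, 3 fud H, 4 du L.
The penult (syllable 3, fud) is heavy, so it takes stress.
Stress on syllable 3: bu.pu:.ˈfud.du.

3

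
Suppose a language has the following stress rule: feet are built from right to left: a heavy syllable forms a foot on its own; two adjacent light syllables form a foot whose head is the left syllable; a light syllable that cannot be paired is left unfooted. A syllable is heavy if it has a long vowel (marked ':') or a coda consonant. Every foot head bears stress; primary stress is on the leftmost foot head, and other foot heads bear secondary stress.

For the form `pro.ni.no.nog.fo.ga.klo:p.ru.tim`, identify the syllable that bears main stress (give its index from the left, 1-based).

2

Weights: 1 pro L, 2 ni L, 3 no L, 4 nog H, 5 fo L, 6 ga L, 7 klo:p H, 8 ru L, 9 tim H.
Parse right to left (heavy = foot alone; LL = one foot; stranded L unfooted): pro (ˈni.no) (ˈnog) (ˈfo.ga) (ˈklo:p) ru (ˈtim).
Foot heads: 2, 4, 5, 7, 9.
Primary stress on the leftmost head = syllable 2.
Primary stress: syllable 2 → pro.ˈni.no.nog.fo.ga.klo:p.ru.tim.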